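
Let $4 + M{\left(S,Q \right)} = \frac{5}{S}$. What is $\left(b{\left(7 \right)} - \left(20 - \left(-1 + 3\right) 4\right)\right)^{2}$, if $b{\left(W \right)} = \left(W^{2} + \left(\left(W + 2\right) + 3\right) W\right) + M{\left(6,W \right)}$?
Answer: $\frac{499849}{36} \approx 13885.0$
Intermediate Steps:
$M{\left(S,Q \right)} = -4 + \frac{5}{S}$
$b{\left(W \right)} = - \frac{19}{6} + W^{2} + W \left(5 + W\right)$ ($b{\left(W \right)} = \left(W^{2} + \left(\left(W + 2\right) + 3\right) W\right) - \left(4 - \frac{5}{6}\right) = \left(W^{2} + \left(\left(2 + W\right) + 3\right) W\right) + \left(-4 + 5 \cdot \frac{1}{6}\right) = \left(W^{2} + \left(5 + W\right) W\right) + \left(-4 + \frac{5}{6}\right) = \left(W^{2} + W \left(5 + W\right)\right) - \frac{19}{6} = - \frac{19}{6} + W^{2} + W \left(5 + W\right)$)
$\left(b{\left(7 \right)} - \left(20 - \left(-1 + 3\right) 4\right)\right)^{2} = \left(\left(- \frac{19}{6} + 2 \cdot 7^{2} + 5 \cdot 7\right) - \left(20 - \left(-1 + 3\right) 4\right)\right)^{2} = \left(\left(- \frac{19}{6} + 2 \cdot 49 + 35\right) + \left(2 \cdot 4 - 20\right)\right)^{2} = \left(\left(- \frac{19}{6} + 98 + 35\right) + \left(8 - 20\right)\right)^{2} = \left(\frac{779}{6} - 12\right)^{2} = \left(\frac{707}{6}\right)^{2} = \frac{499849}{36}$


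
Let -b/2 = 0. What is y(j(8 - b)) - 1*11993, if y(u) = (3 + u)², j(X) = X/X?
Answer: -11977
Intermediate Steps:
b = 0 (b = -2*0 = 0)
j(X) = 1
y(j(8 - b)) - 1*11993 = (3 + 1)² - 1*11993 = 4² - 11993 = 16 - 11993 = -11977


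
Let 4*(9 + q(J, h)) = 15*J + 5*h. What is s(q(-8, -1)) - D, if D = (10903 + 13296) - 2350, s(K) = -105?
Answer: -21954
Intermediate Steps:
q(J, h) = -9 + 5*h/4 + 15*J/4 (q(J, h) = -9 + (15*J + 5*h)/4 = -9 + (5*h + 15*J)/4 = -9 + (5*h/4 + 15*J/4) = -9 + 5*h/4 + 15*J/4)
D = 21849 (D = 24199 - 2350 = 21849)
s(q(-8, -1)) - D = -105 - 1*21849 = -105 - 21849 = -21954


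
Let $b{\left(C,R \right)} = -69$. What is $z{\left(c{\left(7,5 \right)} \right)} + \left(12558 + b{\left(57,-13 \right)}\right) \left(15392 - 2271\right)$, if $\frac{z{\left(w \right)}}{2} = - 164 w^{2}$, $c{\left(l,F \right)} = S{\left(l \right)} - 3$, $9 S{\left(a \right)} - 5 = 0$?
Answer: $\frac{13273162937}{81} \approx 1.6387 \cdot 10^{8}$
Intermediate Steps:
$S{\left(a \right)} = \frac{5}{9}$ ($S{\left(a \right)} = \frac{5}{9} + \frac{1}{9} \cdot 0 = \frac{5}{9} + 0 = \frac{5}{9}$)
$c{\left(l,F \right)} = - \frac{22}{9}$ ($c{\left(l,F \right)} = \frac{5}{9} - 3 = - \frac{22}{9}$)
$z{\left(w \right)} = - 328 w^{2}$ ($z{\left(w \right)} = 2 \left(- 164 w^{2}\right) = - 328 w^{2}$)
$z{\left(c{\left(7,5 \right)} \right)} + \left(12558 + b{\left(57,-13 \right)}\right) \left(15392 - 2271\right) = - 328 \left(- \frac{22}{9}\right)^{2} + \left(12558 - 69\right) \left(15392 - 2271\right) = \left(-328\right) \frac{484}{81} + 12489 \cdot 13121 = - \frac{158752}{81} + 163868169 = \frac{13273162937}{81}$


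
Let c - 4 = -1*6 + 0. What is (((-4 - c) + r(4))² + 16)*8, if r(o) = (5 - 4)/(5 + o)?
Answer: 12680/81 ≈ 156.54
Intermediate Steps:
c = -2 (c = 4 + (-1*6 + 0) = 4 + (-6 + 0) = 4 - 6 = -2)
r(o) = 1/(5 + o)
(((-4 - c) + r(4))² + 16)*8 = (((-4 - 1*(-2)) + 1/(5 + 4))² + 16)*8 = (((-4 + 2) + 1/9)² + 16)*8 = ((-2 + ⅑)² + 16)*8 = ((-17/9)² + 16)*8 = (289/81 + 16)*8 = (1585/81)*8 = 12680/81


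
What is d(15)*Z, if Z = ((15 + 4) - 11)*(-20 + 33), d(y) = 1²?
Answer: 104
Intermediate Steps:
d(y) = 1
Z = 104 (Z = (19 - 11)*13 = 8*13 = 104)
d(15)*Z = 1*104 = 104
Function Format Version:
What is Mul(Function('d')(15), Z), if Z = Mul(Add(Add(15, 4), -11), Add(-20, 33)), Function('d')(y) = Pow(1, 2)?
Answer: 104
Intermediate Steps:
Function('d')(y) = 1
Z = 104 (Z = Mul(Add(19, -11), 13) = Mul(8, 13) = 104)
Mul(Function('d')(15), Z) = Mul(1, 104) = 104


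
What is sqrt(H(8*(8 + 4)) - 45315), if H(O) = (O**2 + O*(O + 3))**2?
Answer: 3*sqrt(38932565) ≈ 18719.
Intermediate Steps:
H(O) = (O**2 + O*(3 + O))**2
sqrt(H(8*(8 + 4)) - 45315) = sqrt((8*(8 + 4))**2*(3 + 2*(8*(8 + 4)))**2 - 45315) = sqrt((8*12)**2*(3 + 2*(8*12))**2 - 45315) = sqrt(96**2*(3 + 2*96)**2 - 45315) = sqrt(9216*(3 + 192)**2 - 45315) = sqrt(9216*195**2 - 45315) = sqrt(9216*38025 - 45315) = sqrt(350438400 - 45315) = sqrt(350393085) = 3*sqrt(38932565)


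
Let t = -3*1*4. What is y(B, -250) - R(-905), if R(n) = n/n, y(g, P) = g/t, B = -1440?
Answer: 119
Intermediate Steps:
t = -12 (t = -3*4 = -12)
y(g, P) = -g/12 (y(g, P) = g/(-12) = g*(-1/12) = -g/12)
R(n) = 1
y(B, -250) - R(-905) = -1/12*(-1440) - 1*1 = 120 - 1 = 119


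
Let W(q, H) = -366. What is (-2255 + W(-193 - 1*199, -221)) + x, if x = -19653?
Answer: -22274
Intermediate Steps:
(-2255 + W(-193 - 1*199, -221)) + x = (-2255 - 366) - 19653 = -2621 - 19653 = -22274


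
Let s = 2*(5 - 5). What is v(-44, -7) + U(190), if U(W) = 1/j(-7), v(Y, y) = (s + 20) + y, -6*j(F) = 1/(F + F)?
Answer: 97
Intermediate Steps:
j(F) = -1/(12*F) (j(F) = -1/(6*(F + F)) = -1/(2*F)/6 = -1/(12*F))
s = 0 (s = 2*0 = 0)
v(Y, y) = 20 + y (v(Y, y) = (0 + 20) + y = 20 + y)
U(W) = 84 (U(W) = 1/(-1/12/(-7)) = 1/(-1/12*(-⅐)) = 1/(1/84) = 84)
v(-44, -7) + U(190) = (20 - 7) + 84 = 13 + 84 = 97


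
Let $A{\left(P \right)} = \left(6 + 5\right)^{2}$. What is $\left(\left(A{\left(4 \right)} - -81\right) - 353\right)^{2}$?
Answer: $22801$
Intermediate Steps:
$A{\left(P \right)} = 121$ ($A{\left(P \right)} = 11^{2} = 121$)
$\left(\left(A{\left(4 \right)} - -81\right) - 353\right)^{2} = \left(\left(121 - -81\right) - 353\right)^{2} = \left(\left(121 + 81\right) - 353\right)^{2} = \left(202 - 353\right)^{2} = \left(-151\right)^{2} = 22801$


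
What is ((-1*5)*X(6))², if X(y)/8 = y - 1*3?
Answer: 14400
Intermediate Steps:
X(y) = -24 + 8*y (X(y) = 8*(y - 1*3) = 8*(y - 3) = 8*(-3 + y) = -24 + 8*y)
((-1*5)*X(6))² = ((-1*5)*(-24 + 8*6))² = (-5*(-24 + 48))² = (-5*24)² = (-120)² = 14400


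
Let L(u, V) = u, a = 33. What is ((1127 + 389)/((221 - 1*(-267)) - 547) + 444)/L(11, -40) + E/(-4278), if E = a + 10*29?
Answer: 105371413/2776422 ≈ 37.952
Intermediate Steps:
E = 323 (E = 33 + 10*29 = 33 + 290 = 323)
((1127 + 389)/((221 - 1*(-267)) - 547) + 444)/L(11, -40) + E/(-4278) = ((1127 + 389)/((221 - 1*(-267)) - 547) + 444)/11 + 323/(-4278) = (1516/((221 + 267) - 547) + 444)*(1/11) + 323*(-1/4278) = (1516/(488 - 547) + 444)*(1/11) - 323/4278 = (1516/(-59) + 444)*(1/11) - 323/4278 = (1516*(-1/59) + 444)*(1/11) - 323/4278 = (-1516/59 + 444)*(1/11) - 323/4278 = (24680/59)*(1/11) - 323/4278 = 24680/649 - 323/4278 = 105371413/2776422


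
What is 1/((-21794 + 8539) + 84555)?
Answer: 1/71300 ≈ 1.4025e-5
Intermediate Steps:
1/((-21794 + 8539) + 84555) = 1/(-13255 + 84555) = 1/71300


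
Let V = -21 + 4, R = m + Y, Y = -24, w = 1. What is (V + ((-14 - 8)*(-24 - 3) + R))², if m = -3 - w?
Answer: 301401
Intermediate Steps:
m = -4 (m = -3 - 1*1 = -3 - 1 = -4)
R = -28 (R = -4 - 24 = -28)
V = -17
(V + ((-14 - 8)*(-24 - 3) + R))² = (-17 + ((-14 - 8)*(-24 - 3) - 28))² = (-17 + (-22*(-27) - 28))² = (-17 + (594 - 28))² = (-17 + 566)² = 549² = 301401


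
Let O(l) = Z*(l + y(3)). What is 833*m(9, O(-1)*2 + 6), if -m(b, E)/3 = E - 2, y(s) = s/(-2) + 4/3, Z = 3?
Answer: 7497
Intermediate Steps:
y(s) = 4/3 - s/2 (y(s) = s*(-½) + 4*(⅓) = -s/2 + 4/3 = 4/3 - s/2)
O(l) = -½ + 3*l (O(l) = 3*(l + (4/3 - ½*3)) = 3*(l + (4/3 - 3/2)) = 3*(l - ⅙) = 3*(-⅙ + l) = -½ + 3*l)
m(b, E) = 6 - 3*E (m(b, E) = -3*(E - 2) = -3*(-2 + E) = 6 - 3*E)
833*m(9, O(-1)*2 + 6) = 833*(6 - 3*((-½ + 3*(-1))*2 + 6)) = 833*(6 - 3*((-½ - 3)*2 + 6)) = 833*(6 - 3*(-7/2*2 + 6)) = 833*(6 - 3*(-7 + 6)) = 833*(6 - 3*(-1)) = 833*(6 + 3) = 833*9 = 7497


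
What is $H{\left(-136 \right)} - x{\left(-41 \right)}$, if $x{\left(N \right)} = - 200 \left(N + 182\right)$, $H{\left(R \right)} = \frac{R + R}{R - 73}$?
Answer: $\frac{5894072}{209} \approx 28201.0$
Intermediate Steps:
$H{\left(R \right)} = \frac{2 R}{-73 + R}$ ($H{\left(R \right)} = \frac{2 R}{R - 73} = \frac{2 R}{-73 + R}$)
$x{\left(N \right)} = -36400 - 200 N$ ($x{\left(N \right)} = - 200 \left(182 + N\right) = -36400 - 200 N$)
$H{\left(-136 \right)} - x{\left(-41 \right)} = 2 \left(-136\right) \frac{1}{-73 - 136} - \left(-36400 - -8200\right) = 2 \left(-136\right) \frac{1}{-209} - \left(-36400 + 8200\right) = 2 \left(-136\right) \left(- \frac{1}{209}\right) - -28200 = \frac{272}{209} + 28200 = \frac{5894072}{209}$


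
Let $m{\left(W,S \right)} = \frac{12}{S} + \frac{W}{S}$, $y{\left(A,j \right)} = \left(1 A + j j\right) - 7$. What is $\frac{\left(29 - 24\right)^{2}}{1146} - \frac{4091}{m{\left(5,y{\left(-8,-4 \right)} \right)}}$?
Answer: $- \frac{4687861}{19482} \approx -240.63$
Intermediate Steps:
$y{\left(A,j \right)} = -7 + A + j^{2}$ ($y{\left(A,j \right)} = \left(A + j^{2}\right) - 7 = -7 + A + j^{2}$)
$\frac{\left(29 - 24\right)^{2}}{1146} - \frac{4091}{m{\left(5,y{\left(-8,-4 \right)} \right)}} = \frac{\left(29 - 24\right)^{2}}{1146} - \frac{4091}{\frac{1}{-7 - 8 + \left(-4\right)^{2}} \left(12 + 5\right)} = 5^{2} \cdot \frac{1}{1146} - \frac{4091}{\frac{1}{-7 - 8 + 16} \cdot 17} = 25 \cdot \frac{1}{1146} - \frac{4091}{1^{-1} \cdot 17} = \frac{25}{1146} - \frac{4091}{1 \cdot 17} = \frac{25}{1146} - \frac{4091}{17} = - \frac{4687861}{19482}$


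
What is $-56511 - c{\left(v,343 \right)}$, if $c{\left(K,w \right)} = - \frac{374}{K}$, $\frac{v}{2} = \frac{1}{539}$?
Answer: $44282$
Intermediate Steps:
$v = \frac{2}{539} \approx 0.0037106$
$-56511 - c{\left(v,343 \right)} = -56511 - - \frac{374}{\frac{2}{539}} = -56511 - \left(-374\right) \frac{539}{2} = -56511 - -100793 = -56511 + 100793 = 44282$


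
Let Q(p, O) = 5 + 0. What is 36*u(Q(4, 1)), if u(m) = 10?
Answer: 360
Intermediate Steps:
Q(p, O) = 5
36*u(Q(4, 1)) = 36*10 = 360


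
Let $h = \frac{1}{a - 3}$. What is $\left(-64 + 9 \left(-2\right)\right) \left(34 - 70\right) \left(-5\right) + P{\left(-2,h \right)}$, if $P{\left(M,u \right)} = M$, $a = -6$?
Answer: $-14762$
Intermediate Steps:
$h = - \frac{1}{9}$ ($h = \frac{1}{-6 - 3} = \frac{1}{-9} = - \frac{1}{9} \approx -0.11111$)
$\left(-64 + 9 \left(-2\right)\right) \left(34 - 70\right) \left(-5\right) + P{\left(-2,h \right)} = \left(-64 + 9 \left(-2\right)\right) \left(34 - 70\right) \left(-5\right) - 2 = \left(-64 - 18\right) \left(-36\right) \left(-5\right) - 2 = \left(-82\right) \left(-36\right) \left(-5\right) - 2 = 2952 \left(-5\right) - 2 = -14760 - 2 = -14762$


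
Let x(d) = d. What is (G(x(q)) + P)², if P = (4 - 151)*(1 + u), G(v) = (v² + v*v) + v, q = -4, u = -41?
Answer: 34904464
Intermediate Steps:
G(v) = v + 2*v² (G(v) = (v² + v²) + v = 2*v² + v = v + 2*v²)
P = 5880 (P = (4 - 151)*(1 - 41) = -147*(-40) = 5880)
(G(x(q)) + P)² = (-4*(1 + 2*(-4)) + 5880)² = (-4*(1 - 8) + 5880)² = (-4*(-7) + 5880)² = (28 + 5880)² = 5908² = 34904464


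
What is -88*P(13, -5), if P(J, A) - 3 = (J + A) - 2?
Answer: -792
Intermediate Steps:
P(J, A) = 1 + A + J (P(J, A) = 3 + ((J + A) - 2) = 3 + ((A + J) - 2) = 3 + (-2 + A + J) = 1 + A + J)
-88*P(13, -5) = -88*(1 - 5 + 13) = -88*9 = -792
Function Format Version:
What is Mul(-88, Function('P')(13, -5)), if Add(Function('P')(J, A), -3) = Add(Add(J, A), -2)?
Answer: -792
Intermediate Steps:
Function('P')(J, A) = Add(1, A, J) (Function('P')(J, A) = Add(3, Add(Add(J, A), -2)) = Add(3, Add(Add(A, J), -2)) = Add(3, Add(-2, A, J)) = Add(1, A, J))
Mul(-88, Function('P')(13, -5)) = Mul(-88, Add(1, -5, 13)) = Mul(-88, 9) = -792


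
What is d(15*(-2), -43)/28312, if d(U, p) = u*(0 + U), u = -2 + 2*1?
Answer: 0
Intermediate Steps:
u = 0 (u = -2 + 2 = 0)
d(U, p) = 0 (d(U, p) = 0*(0 + U) = 0*U = 0)
d(15*(-2), -43)/28312 = 0/28312 = 0*(1/28312) = 0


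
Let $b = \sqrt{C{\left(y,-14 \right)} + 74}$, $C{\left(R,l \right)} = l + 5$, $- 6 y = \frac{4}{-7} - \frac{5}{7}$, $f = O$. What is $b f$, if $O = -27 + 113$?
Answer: $86 \sqrt{65} \approx 693.35$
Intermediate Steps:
$O = 86$
$f = 86$
$y = \frac{3}{14}$ ($y = - \frac{\frac{4}{-7} - \frac{5}{7}}{6} = - \frac{4 \left(- \frac{1}{7}\right) - \frac{5}{7}}{6} = - \frac{- \frac{4}{7} - \frac{5}{7}}{6} = \left(- \frac{1}{6}\right) \left(- \frac{9}{7}\right) = \frac{3}{14} \approx 0.21429$)
$C{\left(R,l \right)} = 5 + l$
$b = \sqrt{65}$ ($b = \sqrt{\left(5 - 14\right) + 74} = \sqrt{-9 + 74} = \sqrt{65} \approx 8.0623$)
$b f = \sqrt{65} \cdot 86 = 86 \sqrt{65}$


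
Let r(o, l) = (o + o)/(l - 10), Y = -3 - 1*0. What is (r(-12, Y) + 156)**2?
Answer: 4210704/169 ≈ 24915.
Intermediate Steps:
Y = -3 (Y = -3 + 0 = -3)
r(o, l) = 2*o/(-10 + l) (r(o, l) = (2*o)/(-10 + l) = 2*o/(-10 + l))
(r(-12, Y) + 156)**2 = (2*(-12)/(-10 - 3) + 156)**2 = (2*(-12)/(-13) + 156)**2 = (2*(-12)*(-1/13) + 156)**2 = (24/13 + 156)**2 = (2052/13)**2 = 4210704/169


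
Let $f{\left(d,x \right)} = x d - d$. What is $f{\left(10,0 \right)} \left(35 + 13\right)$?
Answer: $-480$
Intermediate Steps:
$f{\left(d,x \right)} = - d + d x$ ($f{\left(d,x \right)} = d x - d = - d + d x$)
$f{\left(10,0 \right)} \left(35 + 13\right) = 10 \left(-1 + 0\right) \left(35 + 13\right) = 10 \left(-1\right) 48 = \left(-10\right) 48 = -480$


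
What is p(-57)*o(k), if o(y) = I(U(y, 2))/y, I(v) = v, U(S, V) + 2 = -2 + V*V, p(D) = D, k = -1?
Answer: 0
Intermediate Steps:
U(S, V) = -4 + V² (U(S, V) = -2 + (-2 + V*V) = -2 + (-2 + V²) = -4 + V²)
o(y) = 0 (o(y) = (-4 + 2²)/y = (-4 + 4)/y = 0/y = 0)
p(-57)*o(k) = -57*0 = 0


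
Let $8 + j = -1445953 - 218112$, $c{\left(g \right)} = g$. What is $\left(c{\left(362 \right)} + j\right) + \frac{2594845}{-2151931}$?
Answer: $- \frac{3580193870786}{2151931} \approx -1.6637 \cdot 10^{6}$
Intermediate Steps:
$j = -1664073$ ($j = -8 - 1664065 = -1664073$)
$\left(c{\left(362 \right)} + j\right) + \frac{2594845}{-2151931} = \left(362 - 1664073\right) + \frac{2594845}{-2151931} = -1663711 + 2594845 \left(- \frac{1}{2151931}\right) = -1663711 - \frac{2594845}{2151931} = - \frac{3580193870786}{2151931}$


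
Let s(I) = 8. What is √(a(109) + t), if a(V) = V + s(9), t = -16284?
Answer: I*√16167 ≈ 127.15*I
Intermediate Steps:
a(V) = 8 + V (a(V) = V + 8 = 8 + V)
√(a(109) + t) = √((8 + 109) - 16284) = √(117 - 16284) = √(-16167) = I*√16167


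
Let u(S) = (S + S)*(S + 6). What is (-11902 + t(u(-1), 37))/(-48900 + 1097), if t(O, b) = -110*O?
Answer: 10802/47803 ≈ 0.22597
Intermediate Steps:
u(S) = 2*S*(6 + S) (u(S) = (2*S)*(6 + S) = 2*S*(6 + S))
(-11902 + t(u(-1), 37))/(-48900 + 1097) = (-11902 - 220*(-1)*(6 - 1))/(-48900 + 1097) = (-11902 - 220*(-1)*5)/(-47803) = (-11902 - 110*(-10))*(-1/47803) = (-11902 + 1100)*(-1/47803) = -10802*(-1/47803) = 10802/47803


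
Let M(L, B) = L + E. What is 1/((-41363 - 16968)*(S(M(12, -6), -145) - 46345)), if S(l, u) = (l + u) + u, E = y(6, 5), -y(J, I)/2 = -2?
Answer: 1/2719332889 ≈ 3.6774e-10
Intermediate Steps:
y(J, I) = 4 (y(J, I) = -2*(-2) = 4)
E = 4
M(L, B) = 4 + L (M(L, B) = L + 4 = 4 + L)
S(l, u) = l + 2*u
1/((-41363 - 16968)*(S(M(12, -6), -145) - 46345)) = 1/((-41363 - 16968)*(((4 + 12) + 2*(-145)) - 46345)) = 1/(-58331*((16 - 290) - 46345)) = 1/(-58331*(-274 - 46345)) = 1/(-58331*(-46619)) = 1/2719332889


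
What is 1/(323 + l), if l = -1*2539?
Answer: -1/2216 ≈ -0.00045126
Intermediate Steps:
l = -2539
1/(323 + l) = 1/(323 - 2539) = 1/(-2216) = -1/2216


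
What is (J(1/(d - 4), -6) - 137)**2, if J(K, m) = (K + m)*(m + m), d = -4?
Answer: 16129/4 ≈ 4032.3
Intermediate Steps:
J(K, m) = 2*m*(K + m) (J(K, m) = (K + m)*(2*m) = 2*m*(K + m))
(J(1/(d - 4), -6) - 137)**2 = (2*(-6)*(1/(-4 - 4) - 6) - 137)**2 = (2*(-6)*(1/(-8) - 6) - 137)**2 = (2*(-6)*(-1/8 - 6) - 137)**2 = (2*(-6)*(-49/8) - 137)**2 = (147/2 - 137)**2 = (-127/2)**2 = 16129/4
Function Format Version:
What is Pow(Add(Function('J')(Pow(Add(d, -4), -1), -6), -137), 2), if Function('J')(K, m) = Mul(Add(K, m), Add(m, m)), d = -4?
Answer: Rational(16129, 4) ≈ 4032.3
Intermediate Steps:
Function('J')(K, m) = Mul(2, m, Add(K, m)) (Function('J')(K, m) = Mul(Add(K, m), Mul(2, m)) = Mul(2, m, Add(K, m)))
Pow(Add(Function('J')(Pow(Add(d, -4), -1), -6), -137), 2) = Pow(Add(Mul(2, -6, Add(Pow(Add(-4, -4), -1), -6)), -137), 2) = Pow(Add(Mul(2, -6, Add(Pow(-8, -1), -6)), -137), 2) = Pow(Add(Mul(2, -6, Add(Rational(-1, 8), -6)), -137), 2) = Pow(Add(Mul(2, -6, Rational(-49, 8)), -137), 2) = Pow(Add(Rational(147, 2), -137), 2) = Pow(Rational(-127, 2), 2) = Rational(16129, 4)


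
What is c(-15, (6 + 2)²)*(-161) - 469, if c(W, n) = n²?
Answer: -659925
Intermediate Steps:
c(-15, (6 + 2)²)*(-161) - 469 = ((6 + 2)²)²*(-161) - 469 = (8²)²*(-161) - 469 = 64²*(-161) - 469 = 4096*(-161) - 469 = -659456 - 469 = -659925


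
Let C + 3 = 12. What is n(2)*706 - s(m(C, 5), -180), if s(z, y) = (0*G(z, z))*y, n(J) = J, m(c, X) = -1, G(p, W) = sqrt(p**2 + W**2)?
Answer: 1412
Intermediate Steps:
C = 9 (C = -3 + 12 = 9)
G(p, W) = sqrt(W**2 + p**2)
s(z, y) = 0 (s(z, y) = (0*sqrt(z**2 + z**2))*y = (0*sqrt(2*z**2))*y = (0*(sqrt(2)*sqrt(z**2)))*y = 0*y = 0)
n(2)*706 - s(m(C, 5), -180) = 2*706 - 1*0 = 1412 + 0 = 1412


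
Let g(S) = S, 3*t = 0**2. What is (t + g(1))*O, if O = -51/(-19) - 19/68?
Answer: 3107/1292 ≈ 2.4048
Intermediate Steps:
t = 0 (t = (1/3)*0**2 = (1/3)*0 = 0)
O = 3107/1292 (O = -51*(-1/19) - 19*1/68 = 51/19 - 19/68 = 3107/1292 ≈ 2.4048)
(t + g(1))*O = (0 + 1)*(3107/1292) = 1*(3107/1292) = 3107/1292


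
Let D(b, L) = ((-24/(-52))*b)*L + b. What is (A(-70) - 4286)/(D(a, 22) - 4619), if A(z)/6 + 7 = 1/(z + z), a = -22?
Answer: 3938519/4426590 ≈ 0.88974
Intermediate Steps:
D(b, L) = b + 6*L*b/13 (D(b, L) = ((-24*(-1/52))*b)*L + b = (6*b/13)*L + b = 6*L*b/13 + b = b + 6*L*b/13)
A(z) = -42 + 3/z (A(z) = -42 + 6/(z + z) = -42 + 6/((2*z)) = -42 + 6*(1/(2*z)) = -42 + 3/z)
(A(-70) - 4286)/(D(a, 22) - 4619) = ((-42 + 3/(-70)) - 4286)/((1/13)*(-22)*(13 + 6*22) - 4619) = ((-42 + 3*(-1/70)) - 4286)/((1/13)*(-22)*(13 + 132) - 4619) = ((-42 - 3/70) - 4286)/((1/13)*(-22)*145 - 4619) = (-2943/70 - 4286)/(-3190/13 - 4619) = -302963/(70*(-63237/13)) = -302963/70*(-13/63237) = 3938519/4426590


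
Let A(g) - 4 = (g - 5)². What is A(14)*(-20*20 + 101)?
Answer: -25415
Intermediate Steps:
A(g) = 4 + (-5 + g)² (A(g) = 4 + (g - 5)² = 4 + (-5 + g)²)
A(14)*(-20*20 + 101) = (4 + (-5 + 14)²)*(-20*20 + 101) = (4 + 9²)*(-400 + 101) = (4 + 81)*(-299) = 85*(-299) = -25415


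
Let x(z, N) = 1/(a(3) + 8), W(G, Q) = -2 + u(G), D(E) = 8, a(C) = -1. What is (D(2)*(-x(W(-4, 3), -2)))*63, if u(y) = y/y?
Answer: -72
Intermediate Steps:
u(y) = 1
W(G, Q) = -1 (W(G, Q) = -2 + 1 = -1)
x(z, N) = ⅐ (x(z, N) = 1/(-1 + 8) = 1/7 = ⅐)
(D(2)*(-x(W(-4, 3), -2)))*63 = (8*(-1*⅐))*63 = (8*(-⅐))*63 = -8/7*63 = -72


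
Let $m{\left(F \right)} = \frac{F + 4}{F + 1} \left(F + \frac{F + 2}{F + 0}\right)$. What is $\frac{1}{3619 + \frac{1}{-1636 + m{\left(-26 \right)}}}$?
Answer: $\frac{538872}{1950177443} \approx 0.00027632$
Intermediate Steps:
$m{\left(F \right)} = \frac{\left(4 + F\right) \left(F + \frac{2 + F}{F}\right)}{1 + F}$ ($m{\left(F \right)} = \frac{4 + F}{1 + F} \left(F + \frac{2 + F}{F}\right) = \frac{\left(4 + F\right) \left(F + \frac{2 + F}{F}\right)}{1 + F}$)
$\frac{1}{3619 + \frac{1}{-1636 + m{\left(-26 \right)}}} = \frac{1}{3619 + \frac{1}{-1636 + \frac{8 + \left(-26\right)^{3} + 5 \left(-26\right)^{2} + 6 \left(-26\right)}{\left(-26\right) \left(1 - 26\right)}}} = \frac{1}{3619 + \frac{1}{-1636 - \frac{8 - 17576 + 5 \cdot 676 - 156}{26 \left(-25\right)}}} = \frac{1}{3619 + \frac{1}{-1636 - - \frac{8 - 17576 + 3380 - 156}{650}}} = \frac{1}{3619 + \frac{1}{-1636 - \left(- \frac{1}{650}\right) \left(-14344\right)}} = \frac{1}{3619 + \frac{1}{-1636 - \frac{7172}{325}}} = \frac{1}{3619 + \frac{1}{- \frac{538872}{325}}} = \frac{1}{3619 - \frac{325}{538872}} = \frac{1}{\frac{1950177443}{538872}} = \frac{538872}{1950177443}$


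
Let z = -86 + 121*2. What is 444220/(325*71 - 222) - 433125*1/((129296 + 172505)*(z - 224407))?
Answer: 30064453483580845/1546672210293503 ≈ 19.438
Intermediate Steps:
z = 156 (z = -86 + 242 = 156)
444220/(325*71 - 222) - 433125*1/((129296 + 172505)*(z - 224407)) = 444220/(325*71 - 222) - 433125*1/((156 - 224407)*(129296 + 172505)) = 444220/(23075 - 222) - 433125/(301801*(-224251)) = 444220/22853 - 433125/(-67679176051) = 444220*(1/22853) - 433125*(-1/67679176051) = 444220/22853 + 433125/67679176051 = 30064453483580845/1546672210293503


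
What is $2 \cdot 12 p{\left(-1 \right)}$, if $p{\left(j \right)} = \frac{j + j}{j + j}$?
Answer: $24$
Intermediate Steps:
$p{\left(j \right)} = 1$ ($p{\left(j \right)} = \frac{2 j}{2 j} = 2 j \frac{1}{2 j} = 1$)
$2 \cdot 12 p{\left(-1 \right)} = 2 \cdot 12 \cdot 1 = 24 \cdot 1 = 24$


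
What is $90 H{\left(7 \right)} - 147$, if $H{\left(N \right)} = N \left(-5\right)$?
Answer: $-3297$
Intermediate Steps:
$H{\left(N \right)} = - 5 N$
$90 H{\left(7 \right)} - 147 = 90 \left(\left(-5\right) 7\right) - 147 = 90 \left(-35\right) - 147 = -3150 - 147 = -3297$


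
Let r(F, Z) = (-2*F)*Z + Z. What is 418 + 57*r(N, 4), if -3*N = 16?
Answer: 3078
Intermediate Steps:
N = -16/3 (N = -⅓*16 = -16/3 ≈ -5.3333)
r(F, Z) = Z - 2*F*Z (r(F, Z) = -2*F*Z + Z = Z - 2*F*Z)
418 + 57*r(N, 4) = 418 + 57*(4*(1 - 2*(-16/3))) = 418 + 57*(4*(1 + 32/3)) = 418 + 57*(4*(35/3)) = 418 + 57*(140/3) = 418 + 2660 = 3078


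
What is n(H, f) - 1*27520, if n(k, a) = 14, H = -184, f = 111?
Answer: -27506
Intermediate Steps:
n(H, f) - 1*27520 = 14 - 1*27520 = 14 - 27520 = -27506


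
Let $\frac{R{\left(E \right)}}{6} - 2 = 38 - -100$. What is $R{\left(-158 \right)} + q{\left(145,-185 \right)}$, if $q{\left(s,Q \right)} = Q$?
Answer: $655$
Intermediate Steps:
$R{\left(E \right)} = 840$ ($R{\left(E \right)} = 12 + 6 \left(38 - -100\right) = 12 + 6 \left(38 + 100\right) = 12 + 6 \cdot 138 = 12 + 828 = 840$)
$R{\left(-158 \right)} + q{\left(145,-185 \right)} = 840 - 185 = 655$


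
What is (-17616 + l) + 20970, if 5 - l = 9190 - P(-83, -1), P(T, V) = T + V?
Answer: -5915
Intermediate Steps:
l = -9269 (l = 5 - (9190 - (-83 - 1)) = 5 - (9190 - 1*(-84)) = 5 - (9190 + 84) = 5 - 1*9274 = 5 - 9274 = -9269)
(-17616 + l) + 20970 = (-17616 - 9269) + 20970 = -26885 + 20970 = -5915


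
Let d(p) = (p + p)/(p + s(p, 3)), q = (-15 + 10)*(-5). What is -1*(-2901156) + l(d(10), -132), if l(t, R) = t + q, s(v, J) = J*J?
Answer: 55122459/19 ≈ 2.9012e+6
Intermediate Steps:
s(v, J) = J²
q = 25 (q = -5*(-5) = 25)
d(p) = 2*p/(9 + p) (d(p) = (p + p)/(p + 3²) = (2*p)/(p + 9) = (2*p)/(9 + p) = 2*p/(9 + p))
l(t, R) = 25 + t (l(t, R) = t + 25 = 25 + t)
-1*(-2901156) + l(d(10), -132) = -1*(-2901156) + (25 + 2*10/(9 + 10)) = 2901156 + (25 + 2*10/19) = 2901156 + (25 + 2*10*(1/19)) = 2901156 + (25 + 20/19) = 2901156 + 495/19 = 55122459/19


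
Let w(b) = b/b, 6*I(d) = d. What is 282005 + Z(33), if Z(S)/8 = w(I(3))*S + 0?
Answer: 282269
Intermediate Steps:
I(d) = d/6
w(b) = 1
Z(S) = 8*S (Z(S) = 8*(1*S + 0) = 8*(S + 0) = 8*S)
282005 + Z(33) = 282005 + 8*33 = 282005 + 264 = 282269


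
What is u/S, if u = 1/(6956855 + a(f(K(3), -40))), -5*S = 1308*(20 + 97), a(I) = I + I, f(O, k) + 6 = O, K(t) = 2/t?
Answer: -5/1064647629396 ≈ -4.6964e-12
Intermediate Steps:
f(O, k) = -6 + O
a(I) = 2*I
S = -153036/5 (S = -1308*(20 + 97)/5 = -1308*117/5 = -⅕*153036 = -153036/5 ≈ -30607.)
u = 3/20870533 (u = 1/(6956855 + 2*(-6 + 2/3)) = 1/(6956855 + 2*(-6 + 2*(⅓))) = 1/(6956855 + 2*(-6 + ⅔)) = 1/(6956855 + 2*(-16/3)) = 1/(6956855 - 32/3) = 1/(20870533/3) = 3/20870533 ≈ 1.4374e-7)
u/S = 3/(20870533*(-153036/5)) = (3/20870533)*(-5/153036) = -5/1064647629396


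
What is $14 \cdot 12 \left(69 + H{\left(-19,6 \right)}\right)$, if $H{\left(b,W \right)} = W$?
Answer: $12600$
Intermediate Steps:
$14 \cdot 12 \left(69 + H{\left(-19,6 \right)}\right) = 14 \cdot 12 \left(69 + 6\right) = 168 \cdot 75 = 12600$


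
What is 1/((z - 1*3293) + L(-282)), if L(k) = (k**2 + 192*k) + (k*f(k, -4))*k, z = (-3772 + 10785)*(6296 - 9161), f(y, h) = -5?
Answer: -1/20467778 ≈ -4.8857e-8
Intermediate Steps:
z = -20092245 (z = 7013*(-2865) = -20092245)
L(k) = -4*k**2 + 192*k (L(k) = (k**2 + 192*k) + (k*(-5))*k = (k**2 + 192*k) + (-5*k)*k = (k**2 + 192*k) - 5*k**2 = -4*k**2 + 192*k)
1/((z - 1*3293) + L(-282)) = 1/((-20092245 - 1*3293) + 4*(-282)*(48 - 1*(-282))) = 1/((-20092245 - 3293) + 4*(-282)*(48 + 282)) = 1/(-20095538 + 4*(-282)*330) = 1/(-20095538 - 372240) = 1/(-20467778) = -1/20467778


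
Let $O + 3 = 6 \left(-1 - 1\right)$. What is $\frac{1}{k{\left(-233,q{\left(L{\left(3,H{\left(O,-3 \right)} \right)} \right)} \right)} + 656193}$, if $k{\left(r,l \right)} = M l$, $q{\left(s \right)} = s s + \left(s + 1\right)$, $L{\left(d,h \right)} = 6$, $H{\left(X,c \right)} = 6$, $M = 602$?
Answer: $\frac{1}{682079} \approx 1.4661 \cdot 10^{-6}$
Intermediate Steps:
$O = -15$ ($O = -3 + 6 \left(-1 - 1\right) = -3 + 6 \left(-2\right) = -3 - 12 = -15$)
$q{\left(s \right)} = 1 + s + s^{2}$ ($q{\left(s \right)} = s^{2} + \left(1 + s\right) = 1 + s + s^{2}$)
$k{\left(r,l \right)} = 602 l$
$\frac{1}{k{\left(-233,q{\left(L{\left(3,H{\left(O,-3 \right)} \right)} \right)} \right)} + 656193} = \frac{1}{602 \left(1 + 6 + 6^{2}\right) + 656193} = \frac{1}{602 \left(1 + 6 + 36\right) + 656193} = \frac{1}{602 \cdot 43 + 656193} = \frac{1}{25886 + 656193} = \frac{1}{682079}$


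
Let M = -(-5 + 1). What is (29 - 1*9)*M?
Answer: 80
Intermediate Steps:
M = 4 (M = -1*(-4) = 4)
(29 - 1*9)*M = (29 - 1*9)*4 = (29 - 9)*4 = 20*4 = 80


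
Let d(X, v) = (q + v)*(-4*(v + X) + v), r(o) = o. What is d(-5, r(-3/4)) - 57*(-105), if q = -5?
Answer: 93713/16 ≈ 5857.1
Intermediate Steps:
d(X, v) = (-5 + v)*(-4*X - 3*v) (d(X, v) = (-5 + v)*(-4*(v + X) + v) = (-5 + v)*(-4*(X + v) + v) = (-5 + v)*((-4*X - 4*v) + v) = (-5 + v)*(-4*X - 3*v))
d(-5, r(-3/4)) - 57*(-105) = (-3*(-3/4)² + 15*(-3/4) + 20*(-5) - 4*(-5)*(-3/4)) - 57*(-105) = (-3*(-3*¼)² + 15*(-3*¼) - 100 - 4*(-5)*(-3*¼)) + 5985 = (-3*(-¾)² + 15*(-¾) - 100 - 4*(-5)*(-¾)) + 5985 = (-3*9/16 - 45/4 - 100 - 15) + 5985 = (-27/16 - 45/4 - 100 - 15) + 5985 = -2047/16 + 5985 = 93713/16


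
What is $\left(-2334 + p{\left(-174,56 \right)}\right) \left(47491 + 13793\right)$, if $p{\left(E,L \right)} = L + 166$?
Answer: $-129431808$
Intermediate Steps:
$p{\left(E,L \right)} = 166 + L$
$\left(-2334 + p{\left(-174,56 \right)}\right) \left(47491 + 13793\right) = \left(-2334 + \left(166 + 56\right)\right) \left(47491 + 13793\right) = \left(-2334 + 222\right) 61284 = \left(-2112\right) 61284 = -129431808$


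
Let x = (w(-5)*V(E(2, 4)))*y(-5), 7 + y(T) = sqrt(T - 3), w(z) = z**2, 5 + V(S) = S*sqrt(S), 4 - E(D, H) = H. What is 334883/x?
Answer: 2344181/7125 + 669766*I*sqrt(2)/7125 ≈ 329.01 + 132.94*I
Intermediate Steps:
E(D, H) = 4 - H
V(S) = -5 + S**(3/2) (V(S) = -5 + S*sqrt(S) = -5 + S**(3/2))
y(T) = -7 + sqrt(-3 + T) (y(T) = -7 + sqrt(T - 3) = -7 + sqrt(-3 + T))
x = 875 - 250*I*sqrt(2) (x = ((-5)**2*(-5 + (4 - 1*4)**(3/2)))*(-7 + sqrt(-3 - 5)) = (25*(-5 + (4 - 4)**(3/2)))*(-7 + sqrt(-8)) = (25*(-5 + 0**(3/2)))*(-7 + 2*I*sqrt(2)) = (25*(-5 + 0))*(-7 + 2*I*sqrt(2)) = (25*(-5))*(-7 + 2*I*sqrt(2)) = -125*(-7 + 2*I*sqrt(2)) = 875 - 250*I*sqrt(2) ≈ 875.0 - 353.55*I)
334883/x = 334883/(875 - 250*I*sqrt(2))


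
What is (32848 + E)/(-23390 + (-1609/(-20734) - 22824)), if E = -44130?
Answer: 233920988/958199467 ≈ 0.24413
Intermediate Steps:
(32848 + E)/(-23390 + (-1609/(-20734) - 22824)) = (32848 - 44130)/(-23390 + (-1609/(-20734) - 22824)) = -11282/(-23390 + (-1609*(-1/20734) - 22824)) = -11282/(-23390 + (1609/20734 - 22824)) = -11282/(-23390 - 473231207/20734) = -11282/(-958199467/20734) = -11282*(-20734/958199467) = 233920988/958199467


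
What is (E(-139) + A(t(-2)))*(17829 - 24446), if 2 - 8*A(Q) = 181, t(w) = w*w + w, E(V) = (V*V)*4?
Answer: -4089921381/8 ≈ -5.1124e+8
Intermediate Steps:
E(V) = 4*V² (E(V) = V²*4 = 4*V²)
t(w) = w + w² (t(w) = w² + w = w + w²)
A(Q) = -179/8 (A(Q) = ¼ - ⅛*181 = ¼ - 181/8 = -179/8)
(E(-139) + A(t(-2)))*(17829 - 24446) = (4*(-139)² - 179/8)*(17829 - 24446) = (4*19321 - 179/8)*(-6617) = (77284 - 179/8)*(-6617) = (618093/8)*(-6617) = -4089921381/8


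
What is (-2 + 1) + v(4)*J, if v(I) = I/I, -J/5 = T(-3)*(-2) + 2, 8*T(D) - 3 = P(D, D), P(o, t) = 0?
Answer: -29/4 ≈ -7.2500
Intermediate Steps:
T(D) = 3/8 (T(D) = 3/8 + (⅛)*0 = 3/8 + 0 = 3/8)
J = -25/4 (J = -5*((3/8)*(-2) + 2) = -5*(-¾ + 2) = -5*5/4 = -25/4 ≈ -6.2500)
v(I) = 1
(-2 + 1) + v(4)*J = (-2 + 1) + 1*(-25/4) = -1 - 25/4 = -29/4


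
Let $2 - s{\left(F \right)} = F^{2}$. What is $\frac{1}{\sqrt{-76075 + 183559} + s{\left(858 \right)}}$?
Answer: $- \frac{368081}{270967191380} - \frac{13 \sqrt{159}}{270967191380} \approx -1.359 \cdot 10^{-6}$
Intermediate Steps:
$s{\left(F \right)} = 2 - F^{2}$
$\frac{1}{\sqrt{-76075 + 183559} + s{\left(858 \right)}} = \frac{1}{\sqrt{-76075 + 183559} + \left(2 - 858^{2}\right)} = \frac{1}{\sqrt{107484} + \left(2 - 736164\right)} = \frac{1}{26 \sqrt{159} + \left(2 - 736164\right)} = \frac{1}{26 \sqrt{159} - 736162} = \frac{1}{-736162 + 26 \sqrt{159}}$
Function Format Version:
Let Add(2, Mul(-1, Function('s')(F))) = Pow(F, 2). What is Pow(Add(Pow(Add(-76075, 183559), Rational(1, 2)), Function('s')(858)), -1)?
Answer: Add(Rational(-368081, 270967191380), Mul(Rational(-13, 270967191380), Pow(159, Rational(1, 2)))) ≈ -1.3590e-6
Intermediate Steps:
Function('s')(F) = Add(2, Mul(-1, Pow(F, 2)))
Pow(Add(Pow(Add(-76075, 183559), Rational(1, 2)), Function('s')(858)), -1) = Pow(Add(Pow(Add(-76075, 183559), Rational(1, 2)), Add(2, Mul(-1, Pow(858, 2)))), -1) = Pow(Add(Pow(107484, Rational(1, 2)), Add(2, Mul(-1, 736164))), -1) = Pow(Add(Mul(26, Pow(159, Rational(1, 2))), Add(2, -736164)), -1) = Pow(Add(Mul(26, Pow(159, Rational(1, 2))), -736162), -1) = Pow(Add(-736162, Mul(26, Pow(159, Rational(1, 2)))), -1)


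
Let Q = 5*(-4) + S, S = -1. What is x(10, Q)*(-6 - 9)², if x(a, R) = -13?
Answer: -2925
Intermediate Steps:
Q = -21 (Q = 5*(-4) - 1 = -20 - 1 = -21)
x(10, Q)*(-6 - 9)² = -13*(-6 - 9)² = -13*(-15)² = -13*225 = -2925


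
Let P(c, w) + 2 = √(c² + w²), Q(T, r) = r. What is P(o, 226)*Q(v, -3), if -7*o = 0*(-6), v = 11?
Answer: -672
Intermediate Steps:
o = 0 (o = -0*(-6) = -⅐*0 = 0)
P(c, w) = -2 + √(c² + w²)
P(o, 226)*Q(v, -3) = (-2 + √(0² + 226²))*(-3) = (-2 + √(0 + 51076))*(-3) = (-2 + √51076)*(-3) = (-2 + 226)*(-3) = 224*(-3) = -672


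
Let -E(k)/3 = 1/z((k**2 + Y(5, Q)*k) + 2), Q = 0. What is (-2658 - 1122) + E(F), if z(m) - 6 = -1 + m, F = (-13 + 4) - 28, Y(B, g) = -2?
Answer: -5481003/1450 ≈ -3780.0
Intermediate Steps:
F = -37 (F = -9 - 28 = -37)
z(m) = 5 + m (z(m) = 6 + (-1 + m) = 5 + m)
E(k) = -3/(7 + k**2 - 2*k) (E(k) = -3/(5 + ((k**2 - 2*k) + 2)) = -3/(5 + (2 + k**2 - 2*k)) = -3/(7 + k**2 - 2*k))
(-2658 - 1122) + E(F) = (-2658 - 1122) - 3/(7 + (-37)**2 - 2*(-37)) = -3780 - 3/(7 + 1369 + 74) = -3780 - 3/1450 = -5481003/1450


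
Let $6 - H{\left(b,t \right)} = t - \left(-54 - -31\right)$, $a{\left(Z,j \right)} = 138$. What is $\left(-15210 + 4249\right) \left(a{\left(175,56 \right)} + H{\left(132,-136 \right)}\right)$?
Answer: $-2816977$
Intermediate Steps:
$H{\left(b,t \right)} = -17 - t$ ($H{\left(b,t \right)} = 6 - \left(t - \left(-54 - -31\right)\right) = 6 - \left(t - \left(-54 + 31\right)\right) = 6 - \left(t - -23\right) = 6 - \left(t + 23\right) = 6 - \left(23 + t\right) = -17 - t$)
$\left(-15210 + 4249\right) \left(a{\left(175,56 \right)} + H{\left(132,-136 \right)}\right) = \left(-15210 + 4249\right) \left(138 - -119\right) = - 10961 \left(138 + \left(-17 + 136\right)\right) = - 10961 \left(138 + 119\right) = \left(-10961\right) 257 = -2816977$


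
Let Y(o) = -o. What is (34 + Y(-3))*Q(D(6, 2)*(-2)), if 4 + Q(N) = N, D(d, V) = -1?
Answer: -74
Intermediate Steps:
Q(N) = -4 + N
(34 + Y(-3))*Q(D(6, 2)*(-2)) = (34 - 1*(-3))*(-4 - 1*(-2)) = (34 + 3)*(-4 + 2) = 37*(-2) = -74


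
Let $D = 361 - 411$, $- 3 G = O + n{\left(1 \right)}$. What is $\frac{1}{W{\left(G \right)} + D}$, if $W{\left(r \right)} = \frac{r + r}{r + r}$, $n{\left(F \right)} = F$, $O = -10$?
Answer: $- \frac{1}{49} \approx -0.020408$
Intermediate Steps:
$G = 3$ ($G = - \frac{-10 + 1}{3} = \left(- \frac{1}{3}\right) \left(-9\right) = 3$)
$W{\left(r \right)} = 1$ ($W{\left(r \right)} = \frac{2 r}{2 r} = 2 r \frac{1}{2 r} = 1$)
$D = -50$ ($D = 361 - 411 = -50$)
$\frac{1}{W{\left(G \right)} + D} = \frac{1}{1 - 50} = \frac{1}{-49} = - \frac{1}{49}$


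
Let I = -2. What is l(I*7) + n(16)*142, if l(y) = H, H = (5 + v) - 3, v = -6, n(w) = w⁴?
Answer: 9306108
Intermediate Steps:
H = -4 (H = (5 - 6) - 3 = -1 - 3 = -4)
l(y) = -4
l(I*7) + n(16)*142 = -4 + 16⁴*142 = -4 + 65536*142 = -4 + 9306112 = 9306108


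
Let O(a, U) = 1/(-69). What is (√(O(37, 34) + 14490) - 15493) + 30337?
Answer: 14844 + √68986821/69 ≈ 14964.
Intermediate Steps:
O(a, U) = -1/69
(√(O(37, 34) + 14490) - 15493) + 30337 = (√(-1/69 + 14490) - 15493) + 30337 = (√(999809/69) - 15493) + 30337 = (√68986821/69 - 15493) + 30337 = (-15493 + √68986821/69) + 30337 = 14844 + √68986821/69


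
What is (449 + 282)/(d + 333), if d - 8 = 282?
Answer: 731/623 ≈ 1.1734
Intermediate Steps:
d = 290 (d = 8 + 282 = 290)
(449 + 282)/(d + 333) = (449 + 282)/(290 + 333) = 731/623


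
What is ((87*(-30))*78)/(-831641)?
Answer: 203580/831641 ≈ 0.24479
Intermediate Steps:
((87*(-30))*78)/(-831641) = -2610*78*(-1/831641) = -203580*(-1/831641) = 203580/831641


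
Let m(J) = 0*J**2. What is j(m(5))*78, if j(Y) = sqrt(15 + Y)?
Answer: 78*sqrt(15) ≈ 302.09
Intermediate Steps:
m(J) = 0
j(m(5))*78 = sqrt(15 + 0)*78 = sqrt(15)*78 = 78*sqrt(15)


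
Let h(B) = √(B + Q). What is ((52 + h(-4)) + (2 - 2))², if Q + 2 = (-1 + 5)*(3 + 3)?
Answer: 2722 + 312*√2 ≈ 3163.2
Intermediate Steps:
Q = 22 (Q = -2 + (-1 + 5)*(3 + 3) = -2 + 4*6 = -2 + 24 = 22)
h(B) = √(22 + B) (h(B) = √(B + 22) = √(22 + B))
((52 + h(-4)) + (2 - 2))² = ((52 + √(22 - 4)) + (2 - 2))² = ((52 + √18) + 0)² = ((52 + 3*√2) + 0)² = (52 + 3*√2)²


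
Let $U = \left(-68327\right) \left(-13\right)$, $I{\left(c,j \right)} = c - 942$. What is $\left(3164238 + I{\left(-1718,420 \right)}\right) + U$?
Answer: $4049829$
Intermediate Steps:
$I{\left(c,j \right)} = -942 + c$
$U = 888251$
$\left(3164238 + I{\left(-1718,420 \right)}\right) + U = \left(3164238 - 2660\right) + 888251 = 3161578 + 888251 = 4049829$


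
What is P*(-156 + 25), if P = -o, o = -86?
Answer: -11266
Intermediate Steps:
P = 86 (P = -1*(-86) = 86)
P*(-156 + 25) = 86*(-156 + 25) = 86*(-131) = -11266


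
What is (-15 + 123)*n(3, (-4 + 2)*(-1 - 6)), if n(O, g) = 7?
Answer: 756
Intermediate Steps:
(-15 + 123)*n(3, (-4 + 2)*(-1 - 6)) = (-15 + 123)*7 = 108*7 = 756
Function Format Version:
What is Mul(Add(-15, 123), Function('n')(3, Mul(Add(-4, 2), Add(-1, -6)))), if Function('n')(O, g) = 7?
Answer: 756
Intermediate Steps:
Mul(Add(-15, 123), Function('n')(3, Mul(Add(-4, 2), Add(-1, -6)))) = Mul(Add(-15, 123), 7) = Mul(108, 7) = 756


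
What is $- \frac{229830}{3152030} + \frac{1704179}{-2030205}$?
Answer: $- \frac{583822534852}{639926706615} \approx -0.91233$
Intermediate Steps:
$- \frac{229830}{3152030} + \frac{1704179}{-2030205} = \left(-229830\right) \frac{1}{3152030} + 1704179 \left(- \frac{1}{2030205}\right) = - \frac{22983}{315203} - \frac{1704179}{2030205} = - \frac{583822534852}{639926706615}$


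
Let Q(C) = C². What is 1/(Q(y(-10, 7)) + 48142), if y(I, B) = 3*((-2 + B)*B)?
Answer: 1/59167 ≈ 1.6901e-5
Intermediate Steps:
y(I, B) = 3*B*(-2 + B) (y(I, B) = 3*(B*(-2 + B)) = 3*B*(-2 + B))
1/(Q(y(-10, 7)) + 48142) = 1/((3*7*(-2 + 7))² + 48142) = 1/((3*7*5)² + 48142) = 1/(105² + 48142) = 1/(11025 + 48142) = 1/59167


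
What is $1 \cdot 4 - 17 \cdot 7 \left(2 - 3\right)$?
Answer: $123$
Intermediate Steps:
$1 \cdot 4 - 17 \cdot 7 \left(2 - 3\right) = 4 - 17 \cdot 7 \left(-1\right) = 4 - -119 = 4 + 119 = 123$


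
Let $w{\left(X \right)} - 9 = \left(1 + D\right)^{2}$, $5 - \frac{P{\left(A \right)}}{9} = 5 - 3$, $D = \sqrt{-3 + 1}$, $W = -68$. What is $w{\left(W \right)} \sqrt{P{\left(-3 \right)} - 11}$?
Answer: $32 + 8 i \sqrt{2} \approx 32.0 + 11.314 i$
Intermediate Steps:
$D = i \sqrt{2}$ ($D = \sqrt{-2} = i \sqrt{2} \approx 1.4142 i$)
$P{\left(A \right)} = 27$ ($P{\left(A \right)} = 45 - 9 \left(5 - 3\right) = 45 - 18 = 27$)
$w{\left(X \right)} = 9 + \left(1 + i \sqrt{2}\right)^{2}$
$w{\left(W \right)} \sqrt{P{\left(-3 \right)} - 11} = \left(8 + 2 i \sqrt{2}\right) \sqrt{27 - 11} = \left(8 + 2 i \sqrt{2}\right) \sqrt{16} = \left(8 + 2 i \sqrt{2}\right) 4 = 32 + 8 i \sqrt{2}$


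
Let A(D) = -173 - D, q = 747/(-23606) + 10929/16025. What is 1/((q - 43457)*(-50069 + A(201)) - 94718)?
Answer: 378286150/829193377849148493 ≈ 4.5621e-10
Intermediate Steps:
q = 246019299/378286150 (q = 747*(-1/23606) + 10929*(1/16025) = -747/23606 + 10929/16025 = 246019299/378286150 ≈ 0.65035)
1/((q - 43457)*(-50069 + A(201)) - 94718) = 1/((246019299/378286150 - 43457)*(-50069 + (-173 - 1*201)) - 94718) = 1/(-16438935201251*(-50069 + (-173 - 201))/378286150 - 94718) = 1/(-16438935201251*(-50069 - 374)/378286150 - 94718) = 1/(-16438935201251/378286150*(-50443) - 94718) = 1/(829229208356704193/378286150 - 94718) = 1/(829193377849148493/378286150) = 378286150/829193377849148493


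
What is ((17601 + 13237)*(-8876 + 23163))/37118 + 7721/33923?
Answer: 7473083469558/629576957 ≈ 11870.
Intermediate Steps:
((17601 + 13237)*(-8876 + 23163))/37118 + 7721/33923 = (30838*14287)*(1/37118) + 7721*(1/33923) = 440582506*(1/37118) + 7721/33923 = 220291253/18559 + 7721/33923 = 7473083469558/629576957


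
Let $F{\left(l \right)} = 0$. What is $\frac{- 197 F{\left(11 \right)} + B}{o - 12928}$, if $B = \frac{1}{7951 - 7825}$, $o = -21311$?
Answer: $- \frac{1}{4314114} \approx -2.318 \cdot 10^{-7}$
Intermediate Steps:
$B = \frac{1}{126} \approx 0.0079365$
$\frac{- 197 F{\left(11 \right)} + B}{o - 12928} = \frac{\left(-197\right) 0 + \frac{1}{126}}{-21311 - 12928} = \frac{0 + \frac{1}{126}}{-34239} = \frac{1}{126} \left(- \frac{1}{34239}\right) = - \frac{1}{4314114}$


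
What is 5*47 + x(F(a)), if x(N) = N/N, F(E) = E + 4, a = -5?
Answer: 236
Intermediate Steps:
F(E) = 4 + E
x(N) = 1
5*47 + x(F(a)) = 5*47 + 1 = 235 + 1 = 236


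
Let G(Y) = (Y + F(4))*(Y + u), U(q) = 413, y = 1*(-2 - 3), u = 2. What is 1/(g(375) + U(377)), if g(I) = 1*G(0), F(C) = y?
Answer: 1/403 ≈ 0.0024814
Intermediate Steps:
y = -5 (y = 1*(-5) = -5)
F(C) = -5
G(Y) = (-5 + Y)*(2 + Y) (G(Y) = (Y - 5)*(Y + 2) = (-5 + Y)*(2 + Y))
g(I) = -10 (g(I) = 1*(-10 + 0² - 3*0) = 1*(-10 + 0 + 0) = 1*(-10) = -10)
1/(g(375) + U(377)) = 1/(-10 + 413) = 1/403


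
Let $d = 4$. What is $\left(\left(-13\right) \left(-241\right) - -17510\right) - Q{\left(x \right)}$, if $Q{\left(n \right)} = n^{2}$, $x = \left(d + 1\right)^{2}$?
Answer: $20018$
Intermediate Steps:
$x = 25$ ($x = \left(4 + 1\right)^{2} = 5^{2} = 25$)
$\left(\left(-13\right) \left(-241\right) - -17510\right) - Q{\left(x \right)} = \left(\left(-13\right) \left(-241\right) - -17510\right) - 25^{2} = \left(3133 + 17510\right) - 625 = 20643 - 625 = 20018$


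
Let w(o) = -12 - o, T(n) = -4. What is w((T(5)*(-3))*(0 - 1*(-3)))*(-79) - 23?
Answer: 3769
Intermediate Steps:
w((T(5)*(-3))*(0 - 1*(-3)))*(-79) - 23 = (-12 - (-4*(-3))*(0 - 1*(-3)))*(-79) - 23 = (-12 - 12*(0 + 3))*(-79) - 23 = (-12 - 12*3)*(-79) - 23 = (-12 - 1*36)*(-79) - 23 = (-12 - 36)*(-79) - 23 = -48*(-79) - 23 = 3792 - 23 = 3769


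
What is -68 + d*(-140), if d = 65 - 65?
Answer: -68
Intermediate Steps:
d = 0
-68 + d*(-140) = -68 + 0*(-140) = -68 + 0 = -68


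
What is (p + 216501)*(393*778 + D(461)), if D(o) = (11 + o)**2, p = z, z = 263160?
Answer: 253519065618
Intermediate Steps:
p = 263160
(p + 216501)*(393*778 + D(461)) = (263160 + 216501)*(393*778 + (11 + 461)**2) = 479661*(305754 + 472**2) = 479661*(305754 + 222784) = 479661*528538 = 253519065618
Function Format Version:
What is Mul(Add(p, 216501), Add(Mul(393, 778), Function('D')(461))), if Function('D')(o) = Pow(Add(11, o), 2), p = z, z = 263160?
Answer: 253519065618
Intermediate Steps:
p = 263160
Mul(Add(p, 216501), Add(Mul(393, 778), Function('D')(461))) = Mul(Add(263160, 216501), Add(Mul(393, 778), Pow(Add(11, 461), 2))) = Mul(479661, Add(305754, Pow(472, 2))) = Mul(479661, Add(305754, 222784)) = Mul(479661, 528538) = 253519065618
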